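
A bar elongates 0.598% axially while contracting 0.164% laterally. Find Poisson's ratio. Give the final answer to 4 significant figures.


nu = -epsilon_lat / epsilon_axial
Lateral strain is contraction (negative), so using magnitudes:
nu = 0.164 / 0.598
nu = 0.2742


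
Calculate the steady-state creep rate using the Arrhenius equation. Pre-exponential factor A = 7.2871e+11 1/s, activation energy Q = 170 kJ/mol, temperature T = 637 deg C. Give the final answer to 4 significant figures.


rate = A * exp(-Q / (R*T))
T = 637 + 273.15 = 910.15 K
rate = 7.2871e+11 * exp(-170e3 / (8.314 * 910.15))
rate = 127.6 1/s


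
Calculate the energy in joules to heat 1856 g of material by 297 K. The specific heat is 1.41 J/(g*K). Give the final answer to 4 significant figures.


Q = m * cp * dT
Q = 1856 * 1.41 * 297
Q = 777200 J


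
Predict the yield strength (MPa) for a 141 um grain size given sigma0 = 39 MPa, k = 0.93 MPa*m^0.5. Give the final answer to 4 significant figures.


sigma_y = sigma0 + k / sqrt(d)
d = 141 um = 1.41e-04 m
sigma_y = 39 + 0.93 / sqrt(1.41e-04)
sigma_y = 117.3 MPa


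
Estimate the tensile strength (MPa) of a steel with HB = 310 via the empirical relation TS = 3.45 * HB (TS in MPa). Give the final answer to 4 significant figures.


TS (MPa) = 3.45 * HB
TS = 3.45 * 310
TS = 1070 MPa


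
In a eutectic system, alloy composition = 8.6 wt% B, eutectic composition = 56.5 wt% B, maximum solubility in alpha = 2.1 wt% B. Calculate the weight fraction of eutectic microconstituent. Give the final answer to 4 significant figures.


f_primary = (C_e - C0) / (C_e - C_alpha_max)
f_primary = (56.5 - 8.6) / (56.5 - 2.1)
f_primary = 0.880515
f_eutectic = 1 - 0.880515 = 0.1195


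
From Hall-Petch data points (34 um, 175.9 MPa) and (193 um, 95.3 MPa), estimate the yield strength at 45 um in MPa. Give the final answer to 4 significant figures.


sigma_y = sigma0 + k / sqrt(d)
1/sqrt(d1) = 1/sqrt(3.4e-05) = 171.499;  1/sqrt(d2) = 71.9816
k = (sigma1 - sigma2) / (1/sqrt(d1) - 1/sqrt(d2)) = (175.9 - 95.3) / (171.499 - 71.9816) = 0.809912 MPa*m^0.5
sigma0 = sigma1 - k/sqrt(d1) = 175.9 - 0.809912*171.499 = 37.0013 MPa
sigma_y(d3) = 37.0013 + 0.809912 / sqrt(4.5e-05) = 157.7 MPa


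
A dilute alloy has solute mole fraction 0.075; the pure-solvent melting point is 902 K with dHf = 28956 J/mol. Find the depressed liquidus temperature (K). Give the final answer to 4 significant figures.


dT = R*Tm^2*x / dHf
dT = 8.314 * 902^2 * 0.075 / 28956
dT = 17.5205 K
T_new = 902 - 17.5205 = 884.5 K


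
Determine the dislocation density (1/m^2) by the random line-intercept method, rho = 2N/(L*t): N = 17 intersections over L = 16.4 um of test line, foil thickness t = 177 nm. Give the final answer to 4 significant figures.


rho = 2N / (L * t)
L = 16.4 um = 1.64e-05 m, t = 177 nm = 1.77e-07 m
rho = 2 * 17 / (1.64e-05 * 1.77e-07)
rho = 1.171e+13 1/m^2


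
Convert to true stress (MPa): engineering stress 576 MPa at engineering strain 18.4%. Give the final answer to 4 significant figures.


sigma_true = sigma_eng * (1 + epsilon_eng)
sigma_true = 576 * (1 + 0.184)
sigma_true = 682 MPa


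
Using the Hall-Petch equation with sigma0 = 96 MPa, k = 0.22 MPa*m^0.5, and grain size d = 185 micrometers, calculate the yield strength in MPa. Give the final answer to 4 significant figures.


sigma_y = sigma0 + k / sqrt(d)
d = 185 um = 1.85e-04 m
sigma_y = 96 + 0.22 / sqrt(1.85e-04)
sigma_y = 112.2 MPa


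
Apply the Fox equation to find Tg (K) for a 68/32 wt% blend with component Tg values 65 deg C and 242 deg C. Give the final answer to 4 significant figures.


1/Tg = w1/Tg1 + w2/Tg2 (in Kelvin)
Tg1 = 338.15 K, Tg2 = 515.15 K
1/Tg = 0.68/338.15 + 0.32/515.15
Tg = 379.9 K


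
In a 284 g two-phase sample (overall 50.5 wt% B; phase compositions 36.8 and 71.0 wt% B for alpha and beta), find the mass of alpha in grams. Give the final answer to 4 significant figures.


f_alpha = (C_beta - C0) / (C_beta - C_alpha)
f_alpha = (71.0 - 50.5) / (71.0 - 36.8) = 0.599415
m_alpha = f_alpha * m_total = 0.599415 * 284 = 170.2 g


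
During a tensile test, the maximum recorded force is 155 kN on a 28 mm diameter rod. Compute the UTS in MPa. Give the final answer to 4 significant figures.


A0 = pi*(d/2)^2 = pi*(28/2)^2 = 615.752 mm^2
UTS = F_max / A0 = 155*1000 / 615.752
UTS = 251.7 MPa


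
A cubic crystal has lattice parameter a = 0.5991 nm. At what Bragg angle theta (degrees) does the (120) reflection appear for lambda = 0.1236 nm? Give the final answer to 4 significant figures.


d = a / sqrt(h^2+k^2+l^2)
d = 0.5991 / sqrt(5) = 0.267926 nm
lambda = 2*d*sin(theta)  =>  sin(theta) = lambda / (2*d)
sin(theta) = 0.1236 / (2 * 0.267926) = 0.230661
theta = 13.34 deg


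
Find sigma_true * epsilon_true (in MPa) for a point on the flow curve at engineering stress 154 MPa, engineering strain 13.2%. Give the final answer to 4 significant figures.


sigma_true = sigma_eng * (1 + epsilon_eng)
sigma_true = 154 * (1 + 0.132) = 174.328 MPa
epsilon_true = ln(1 + epsilon_eng)
epsilon_true = ln(1 + 0.132) = 0.123986
sigma_true * epsilon_true = 174.328 * 0.123986 = 21.61 MPa


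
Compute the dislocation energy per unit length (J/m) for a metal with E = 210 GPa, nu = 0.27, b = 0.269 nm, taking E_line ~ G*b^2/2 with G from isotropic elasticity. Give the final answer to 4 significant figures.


Step 1: G = E / (2*(1+nu))
G = 210 / (2*(1+0.27)) = 82.6772 GPa = 8.26772e+10 Pa
Step 2: E_line = G*b^2/2
b = 0.269 nm = 2.69e-10 m
E_line = 0.5 * 8.26772e+10 * (2.69e-10)^2 = 2.991e-09 J/m


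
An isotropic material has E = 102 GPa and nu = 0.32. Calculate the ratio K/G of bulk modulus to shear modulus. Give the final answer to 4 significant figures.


G = E / (2*(1+nu))
G = 102 / (2*(1+0.32)) = 38.6364 GPa
K = E / (3*(1-2*nu))
K = 102 / (3*(1-2*0.32)) = 94.4444 GPa
K/G = 94.4444 / 38.6364 = 2.444


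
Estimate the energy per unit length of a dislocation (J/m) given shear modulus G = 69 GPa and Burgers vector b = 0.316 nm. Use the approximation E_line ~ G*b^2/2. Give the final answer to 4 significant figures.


E = G*b^2/2
b = 0.316 nm = 3.16e-10 m
G = 69 GPa = 6.9e+10 Pa
E = 0.5 * 6.9e+10 * (3.16e-10)^2
E = 3.445e-09 J/m


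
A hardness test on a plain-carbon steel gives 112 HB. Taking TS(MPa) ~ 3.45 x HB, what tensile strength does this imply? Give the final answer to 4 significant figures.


TS (MPa) = 3.45 * HB
TS = 3.45 * 112
TS = 386.4 MPa


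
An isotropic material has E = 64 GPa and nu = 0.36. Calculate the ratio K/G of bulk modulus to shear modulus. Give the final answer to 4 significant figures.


G = E / (2*(1+nu))
G = 64 / (2*(1+0.36)) = 23.5294 GPa
K = E / (3*(1-2*nu))
K = 64 / (3*(1-2*0.36)) = 76.1905 GPa
K/G = 76.1905 / 23.5294 = 3.238


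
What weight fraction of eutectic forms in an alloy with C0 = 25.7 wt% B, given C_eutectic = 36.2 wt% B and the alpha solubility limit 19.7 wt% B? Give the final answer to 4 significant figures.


f_primary = (C_e - C0) / (C_e - C_alpha_max)
f_primary = (36.2 - 25.7) / (36.2 - 19.7)
f_primary = 0.636364
f_eutectic = 1 - 0.636364 = 0.3636


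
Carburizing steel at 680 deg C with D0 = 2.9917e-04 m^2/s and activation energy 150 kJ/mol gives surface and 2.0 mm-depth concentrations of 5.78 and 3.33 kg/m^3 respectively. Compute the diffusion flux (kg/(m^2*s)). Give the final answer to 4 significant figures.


Step 1: D = D0 * exp(-Qd/(R*T))
T = 680 + 273.15 = 953.15 K
D = 2.9917e-04 * exp(-150e3 / (8.314 * 953.15)) = 1.80013e-12 m^2/s
Step 2: J = D * (C1 - C2) / dx
J = 1.80013e-12 * (5.78 - 3.33) / 2e-03
J = 2.205e-09 kg/(m^2*s)


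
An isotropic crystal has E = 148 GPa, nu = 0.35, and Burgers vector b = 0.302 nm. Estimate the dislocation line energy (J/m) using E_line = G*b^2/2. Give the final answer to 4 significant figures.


Step 1: G = E / (2*(1+nu))
G = 148 / (2*(1+0.35)) = 54.8148 GPa = 5.48148e+10 Pa
Step 2: E_line = G*b^2/2
b = 0.302 nm = 3.02e-10 m
E_line = 0.5 * 5.48148e+10 * (3.02e-10)^2 = 2.5e-09 J/m


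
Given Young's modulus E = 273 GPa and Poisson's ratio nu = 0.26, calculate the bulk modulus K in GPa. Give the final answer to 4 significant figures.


K = E / (3*(1-2*nu))
K = 273 / (3*(1-2*0.26))
K = 189.6 GPa


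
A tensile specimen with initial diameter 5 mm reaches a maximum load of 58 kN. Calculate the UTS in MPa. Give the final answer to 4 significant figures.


A0 = pi*(d/2)^2 = pi*(5/2)^2 = 19.635 mm^2
UTS = F_max / A0 = 58*1000 / 19.635
UTS = 2954 MPa


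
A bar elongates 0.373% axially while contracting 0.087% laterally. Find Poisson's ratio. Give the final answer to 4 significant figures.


nu = -epsilon_lat / epsilon_axial
Lateral strain is contraction (negative), so using magnitudes:
nu = 0.087 / 0.373
nu = 0.2332


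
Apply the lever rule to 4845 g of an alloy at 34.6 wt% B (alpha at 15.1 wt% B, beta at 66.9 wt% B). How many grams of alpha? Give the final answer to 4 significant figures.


f_alpha = (C_beta - C0) / (C_beta - C_alpha)
f_alpha = (66.9 - 34.6) / (66.9 - 15.1) = 0.623552
m_alpha = f_alpha * m_total = 0.623552 * 4845 = 3021 g


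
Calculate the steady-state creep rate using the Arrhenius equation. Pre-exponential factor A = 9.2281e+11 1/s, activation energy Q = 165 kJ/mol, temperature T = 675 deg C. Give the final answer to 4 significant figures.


rate = A * exp(-Q / (R*T))
T = 675 + 273.15 = 948.15 K
rate = 9.2281e+11 * exp(-165e3 / (8.314 * 948.15))
rate = 749.5 1/s


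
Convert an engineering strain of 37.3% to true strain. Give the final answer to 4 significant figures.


epsilon_true = ln(1 + epsilon_eng)
epsilon_true = ln(1 + 0.373)
epsilon_true = 0.317


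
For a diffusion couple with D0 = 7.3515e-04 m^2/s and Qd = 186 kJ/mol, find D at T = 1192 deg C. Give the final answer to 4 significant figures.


D = D0 * exp(-Qd / (R*T))
T = 1465.15 K
D = 7.3515e-04 * exp(-186e3 / (8.314 * 1465.15))
D = 1.718e-10 m^2/s


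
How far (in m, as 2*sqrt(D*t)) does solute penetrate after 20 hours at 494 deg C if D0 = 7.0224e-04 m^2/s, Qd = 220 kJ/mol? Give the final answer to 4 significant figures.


Step 1: D = D0 * exp(-Qd/(R*T))
T = 767.15 K
D = 7.0224e-04 * exp(-220e3 / (8.314 * 767.15)) = 7.35051e-19 m^2/s
Step 2: L = 2*sqrt(D*t)
t = 20 h = 72000 s
L = 2*sqrt(7.35051e-19 * 72000) = 4.601e-07 m


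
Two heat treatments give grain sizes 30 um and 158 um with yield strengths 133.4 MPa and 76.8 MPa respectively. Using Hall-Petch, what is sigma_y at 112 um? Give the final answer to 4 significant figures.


sigma_y = sigma0 + k / sqrt(d)
1/sqrt(d1) = 1/sqrt(3e-05) = 182.574;  1/sqrt(d2) = 79.5557
k = (sigma1 - sigma2) / (1/sqrt(d1) - 1/sqrt(d2)) = (133.4 - 76.8) / (182.574 - 79.5557) = 0.549416 MPa*m^0.5
sigma0 = sigma1 - k/sqrt(d1) = 133.4 - 0.549416*182.574 = 33.0908 MPa
sigma_y(d3) = 33.0908 + 0.549416 / sqrt(1.12e-04) = 85.01 MPa


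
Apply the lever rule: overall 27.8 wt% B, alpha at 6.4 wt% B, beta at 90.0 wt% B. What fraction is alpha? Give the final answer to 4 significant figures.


f_alpha = (C_beta - C0) / (C_beta - C_alpha)
f_alpha = (90.0 - 27.8) / (90.0 - 6.4)
f_alpha = 0.744


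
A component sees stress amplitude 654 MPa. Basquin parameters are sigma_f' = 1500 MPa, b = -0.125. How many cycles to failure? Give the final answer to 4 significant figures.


sigma_a = sigma_f' * (2*Nf)^b
2*Nf = (sigma_a / sigma_f')^(1/b)
2*Nf = (654 / 1500)^(1/-0.125)
2*Nf = 765.787
Nf = 382.9 cycles


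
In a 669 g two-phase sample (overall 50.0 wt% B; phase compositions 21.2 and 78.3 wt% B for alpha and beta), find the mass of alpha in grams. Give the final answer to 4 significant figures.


f_alpha = (C_beta - C0) / (C_beta - C_alpha)
f_alpha = (78.3 - 50.0) / (78.3 - 21.2) = 0.495622
m_alpha = f_alpha * m_total = 0.495622 * 669 = 331.6 g


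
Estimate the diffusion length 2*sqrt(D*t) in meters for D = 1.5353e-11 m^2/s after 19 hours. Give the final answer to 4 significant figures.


t = 19 hr = 68400 s
Diffusion length = 2*sqrt(D*t)
= 2*sqrt(1.5353e-11 * 68400)
= 2.05e-03 m


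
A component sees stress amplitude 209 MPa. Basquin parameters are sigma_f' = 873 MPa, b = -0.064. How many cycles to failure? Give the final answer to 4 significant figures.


sigma_a = sigma_f' * (2*Nf)^b
2*Nf = (sigma_a / sigma_f')^(1/b)
2*Nf = (209 / 873)^(1/-0.064)
2*Nf = 5.02414e+09
Nf = 2.512e+09 cycles


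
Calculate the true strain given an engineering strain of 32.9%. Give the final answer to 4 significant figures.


epsilon_true = ln(1 + epsilon_eng)
epsilon_true = ln(1 + 0.329)
epsilon_true = 0.2844


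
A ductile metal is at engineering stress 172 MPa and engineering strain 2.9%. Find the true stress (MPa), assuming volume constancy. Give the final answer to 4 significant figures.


sigma_true = sigma_eng * (1 + epsilon_eng)
sigma_true = 172 * (1 + 0.029)
sigma_true = 177 MPa


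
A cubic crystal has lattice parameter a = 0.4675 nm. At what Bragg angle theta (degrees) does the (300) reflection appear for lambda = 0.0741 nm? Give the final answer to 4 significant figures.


d = a / sqrt(h^2+k^2+l^2)
d = 0.4675 / sqrt(9) = 0.155833 nm
lambda = 2*d*sin(theta)  =>  sin(theta) = lambda / (2*d)
sin(theta) = 0.0741 / (2 * 0.155833) = 0.237754
theta = 13.75 deg


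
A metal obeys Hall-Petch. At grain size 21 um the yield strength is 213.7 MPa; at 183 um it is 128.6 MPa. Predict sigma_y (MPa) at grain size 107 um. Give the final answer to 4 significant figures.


sigma_y = sigma0 + k / sqrt(d)
1/sqrt(d1) = 1/sqrt(2.1e-05) = 218.218;  1/sqrt(d2) = 73.9221
k = (sigma1 - sigma2) / (1/sqrt(d1) - 1/sqrt(d2)) = (213.7 - 128.6) / (218.218 - 73.9221) = 0.589761 MPa*m^0.5
sigma0 = sigma1 - k/sqrt(d1) = 213.7 - 0.589761*218.218 = 85.0036 MPa
sigma_y(d3) = 85.0036 + 0.589761 / sqrt(1.07e-04) = 142 MPa


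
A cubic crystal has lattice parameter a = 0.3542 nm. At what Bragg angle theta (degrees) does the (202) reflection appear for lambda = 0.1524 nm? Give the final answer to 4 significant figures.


d = a / sqrt(h^2+k^2+l^2)
d = 0.3542 / sqrt(8) = 0.125229 nm
lambda = 2*d*sin(theta)  =>  sin(theta) = lambda / (2*d)
sin(theta) = 0.1524 / (2 * 0.125229) = 0.608487
theta = 37.48 deg


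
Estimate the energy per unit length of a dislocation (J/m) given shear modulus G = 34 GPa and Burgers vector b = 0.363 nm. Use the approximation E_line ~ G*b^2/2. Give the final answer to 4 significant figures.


E = G*b^2/2
b = 0.363 nm = 3.63e-10 m
G = 34 GPa = 3.4e+10 Pa
E = 0.5 * 3.4e+10 * (3.63e-10)^2
E = 2.24e-09 J/m


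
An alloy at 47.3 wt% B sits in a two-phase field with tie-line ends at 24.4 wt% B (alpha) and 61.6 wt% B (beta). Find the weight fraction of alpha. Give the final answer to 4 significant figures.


f_alpha = (C_beta - C0) / (C_beta - C_alpha)
f_alpha = (61.6 - 47.3) / (61.6 - 24.4)
f_alpha = 0.3844


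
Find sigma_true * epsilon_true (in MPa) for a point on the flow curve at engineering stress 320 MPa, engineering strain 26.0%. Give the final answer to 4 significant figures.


sigma_true = sigma_eng * (1 + epsilon_eng)
sigma_true = 320 * (1 + 0.26) = 403.2 MPa
epsilon_true = ln(1 + epsilon_eng)
epsilon_true = ln(1 + 0.26) = 0.231112
sigma_true * epsilon_true = 403.2 * 0.231112 = 93.18 MPa


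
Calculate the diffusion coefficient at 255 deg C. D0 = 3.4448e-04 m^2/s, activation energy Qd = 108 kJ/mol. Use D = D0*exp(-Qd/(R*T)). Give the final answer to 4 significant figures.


D = D0 * exp(-Qd / (R*T))
T = 528.15 K
D = 3.4448e-04 * exp(-108e3 / (8.314 * 528.15))
D = 7.169e-15 m^2/s


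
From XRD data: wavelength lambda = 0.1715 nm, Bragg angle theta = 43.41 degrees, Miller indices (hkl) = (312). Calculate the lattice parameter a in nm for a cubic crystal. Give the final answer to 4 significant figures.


d = lambda / (2*sin(theta))
d = 0.1715 / (2*sin(43.41 deg))
d = 0.124779 nm
a = d * sqrt(h^2+k^2+l^2) = 0.124779 * sqrt(14)
a = 0.4669 nm


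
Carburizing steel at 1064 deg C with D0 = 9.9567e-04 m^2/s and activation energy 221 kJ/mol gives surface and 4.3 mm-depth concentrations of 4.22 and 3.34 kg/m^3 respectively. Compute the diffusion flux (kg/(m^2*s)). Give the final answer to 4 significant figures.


Step 1: D = D0 * exp(-Qd/(R*T))
T = 1064 + 273.15 = 1337.15 K
D = 9.9567e-04 * exp(-221e3 / (8.314 * 1337.15)) = 2.31539e-12 m^2/s
Step 2: J = D * (C1 - C2) / dx
J = 2.31539e-12 * (4.22 - 3.34) / 4.3e-03
J = 4.738e-10 kg/(m^2*s)


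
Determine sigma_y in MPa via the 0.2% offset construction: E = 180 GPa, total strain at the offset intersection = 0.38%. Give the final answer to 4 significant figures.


Offset strain = 0.002
Elastic strain at yield = total_strain - offset = 3.8e-03 - 0.002 = 1.8e-03
sigma_y = E * elastic_strain = 180000 * 1.8e-03
sigma_y = 324 MPa


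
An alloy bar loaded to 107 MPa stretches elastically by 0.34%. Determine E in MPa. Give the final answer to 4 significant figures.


E = sigma / epsilon
epsilon = 0.34% = 3.4e-03
E = 107 / 3.4e-03
E = 31470 MPa


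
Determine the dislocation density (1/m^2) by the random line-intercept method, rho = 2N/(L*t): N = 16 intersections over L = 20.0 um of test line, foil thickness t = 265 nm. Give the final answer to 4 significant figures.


rho = 2N / (L * t)
L = 20.0 um = 2e-05 m, t = 265 nm = 2.65e-07 m
rho = 2 * 16 / (2e-05 * 2.65e-07)
rho = 6.038e+12 1/m^2


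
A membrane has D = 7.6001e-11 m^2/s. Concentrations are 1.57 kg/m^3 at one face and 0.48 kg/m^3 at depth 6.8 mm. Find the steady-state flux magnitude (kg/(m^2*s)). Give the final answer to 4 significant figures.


J = -D * (dC/dx) = D * (C1 - C2) / dx
J = 7.6001e-11 * (1.57 - 0.48) / 6.8e-03
J = 1.218e-08 kg/(m^2*s)


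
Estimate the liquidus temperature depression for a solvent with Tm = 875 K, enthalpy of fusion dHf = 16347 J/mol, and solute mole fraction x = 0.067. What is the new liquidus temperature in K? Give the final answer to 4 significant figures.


dT = R*Tm^2*x / dHf
dT = 8.314 * 875^2 * 0.067 / 16347
dT = 26.0893 K
T_new = 875 - 26.0893 = 848.9 K


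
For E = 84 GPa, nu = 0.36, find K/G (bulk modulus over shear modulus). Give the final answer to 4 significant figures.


G = E / (2*(1+nu))
G = 84 / (2*(1+0.36)) = 30.8824 GPa
K = E / (3*(1-2*nu))
K = 84 / (3*(1-2*0.36)) = 100 GPa
K/G = 100 / 30.8824 = 3.238


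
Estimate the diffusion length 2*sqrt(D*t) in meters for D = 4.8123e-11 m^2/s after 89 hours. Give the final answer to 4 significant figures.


t = 89 hr = 320400 s
Diffusion length = 2*sqrt(D*t)
= 2*sqrt(4.8123e-11 * 320400)
= 7.853e-03 m


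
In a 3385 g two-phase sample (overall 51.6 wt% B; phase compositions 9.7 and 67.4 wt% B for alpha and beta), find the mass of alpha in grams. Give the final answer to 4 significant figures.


f_alpha = (C_beta - C0) / (C_beta - C_alpha)
f_alpha = (67.4 - 51.6) / (67.4 - 9.7) = 0.27383
m_alpha = f_alpha * m_total = 0.27383 * 3385 = 926.9 g


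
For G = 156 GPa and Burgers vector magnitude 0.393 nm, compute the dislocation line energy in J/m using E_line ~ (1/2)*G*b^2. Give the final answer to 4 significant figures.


E = G*b^2/2
b = 0.393 nm = 3.93e-10 m
G = 156 GPa = 1.56e+11 Pa
E = 0.5 * 1.56e+11 * (3.93e-10)^2
E = 1.205e-08 J/m


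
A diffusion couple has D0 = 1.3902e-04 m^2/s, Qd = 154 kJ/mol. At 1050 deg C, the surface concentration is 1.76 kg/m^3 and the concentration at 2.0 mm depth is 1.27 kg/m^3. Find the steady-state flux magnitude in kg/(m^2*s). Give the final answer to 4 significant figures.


Step 1: D = D0 * exp(-Qd/(R*T))
T = 1050 + 273.15 = 1323.15 K
D = 1.3902e-04 * exp(-154e3 / (8.314 * 1323.15)) = 1.15698e-10 m^2/s
Step 2: J = D * (C1 - C2) / dx
J = 1.15698e-10 * (1.76 - 1.27) / 2e-03
J = 2.835e-08 kg/(m^2*s)


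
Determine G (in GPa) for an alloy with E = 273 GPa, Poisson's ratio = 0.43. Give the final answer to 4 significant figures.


G = E / (2*(1+nu))
G = 273 / (2*(1+0.43))
G = 95.45 GPa


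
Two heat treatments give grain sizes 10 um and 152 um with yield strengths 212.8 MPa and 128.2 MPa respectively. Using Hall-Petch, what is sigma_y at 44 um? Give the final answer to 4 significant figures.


sigma_y = sigma0 + k / sqrt(d)
1/sqrt(d1) = 1/sqrt(1e-05) = 316.228;  1/sqrt(d2) = 81.1107
k = (sigma1 - sigma2) / (1/sqrt(d1) - 1/sqrt(d2)) = (212.8 - 128.2) / (316.228 - 81.1107) = 0.359821 MPa*m^0.5
sigma0 = sigma1 - k/sqrt(d1) = 212.8 - 0.359821*316.228 = 99.0147 MPa
sigma_y(d3) = 99.0147 + 0.359821 / sqrt(4.4e-05) = 153.3 MPa


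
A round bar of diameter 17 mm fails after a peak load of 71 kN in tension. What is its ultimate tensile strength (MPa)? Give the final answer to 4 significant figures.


A0 = pi*(d/2)^2 = pi*(17/2)^2 = 226.98 mm^2
UTS = F_max / A0 = 71*1000 / 226.98
UTS = 312.8 MPa


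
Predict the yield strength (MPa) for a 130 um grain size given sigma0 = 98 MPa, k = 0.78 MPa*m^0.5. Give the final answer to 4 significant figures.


sigma_y = sigma0 + k / sqrt(d)
d = 130 um = 1.3e-04 m
sigma_y = 98 + 0.78 / sqrt(1.3e-04)
sigma_y = 166.4 MPa


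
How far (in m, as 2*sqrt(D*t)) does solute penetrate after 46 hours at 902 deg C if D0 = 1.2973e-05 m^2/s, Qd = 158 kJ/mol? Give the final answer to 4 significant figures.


Step 1: D = D0 * exp(-Qd/(R*T))
T = 1175.15 K
D = 1.2973e-05 * exp(-158e3 / (8.314 * 1175.15)) = 1.22968e-12 m^2/s
Step 2: L = 2*sqrt(D*t)
t = 46 h = 165600 s
L = 2*sqrt(1.22968e-12 * 165600) = 9.025e-04 m


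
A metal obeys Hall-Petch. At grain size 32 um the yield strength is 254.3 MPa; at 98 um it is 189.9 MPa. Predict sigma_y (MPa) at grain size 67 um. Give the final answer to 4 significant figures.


sigma_y = sigma0 + k / sqrt(d)
1/sqrt(d1) = 1/sqrt(3.2e-05) = 176.777;  1/sqrt(d2) = 101.015
k = (sigma1 - sigma2) / (1/sqrt(d1) - 1/sqrt(d2)) = (254.3 - 189.9) / (176.777 - 101.015) = 0.850037 MPa*m^0.5
sigma0 = sigma1 - k/sqrt(d1) = 254.3 - 0.850037*176.777 = 104.033 MPa
sigma_y(d3) = 104.033 + 0.850037 / sqrt(6.7e-05) = 207.9 MPa


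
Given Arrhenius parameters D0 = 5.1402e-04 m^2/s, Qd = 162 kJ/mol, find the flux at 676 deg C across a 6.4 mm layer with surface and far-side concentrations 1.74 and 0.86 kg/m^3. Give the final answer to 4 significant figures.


Step 1: D = D0 * exp(-Qd/(R*T))
T = 676 + 273.15 = 949.15 K
D = 5.1402e-04 * exp(-162e3 / (8.314 * 949.15)) = 6.24166e-13 m^2/s
Step 2: J = D * (C1 - C2) / dx
J = 6.24166e-13 * (1.74 - 0.86) / 6.4e-03
J = 8.582e-11 kg/(m^2*s)


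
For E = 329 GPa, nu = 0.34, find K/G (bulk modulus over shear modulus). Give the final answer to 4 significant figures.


G = E / (2*(1+nu))
G = 329 / (2*(1+0.34)) = 122.761 GPa
K = E / (3*(1-2*nu))
K = 329 / (3*(1-2*0.34)) = 342.708 GPa
K/G = 342.708 / 122.761 = 2.792


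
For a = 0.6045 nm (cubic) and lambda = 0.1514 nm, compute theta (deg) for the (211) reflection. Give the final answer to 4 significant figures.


d = a / sqrt(h^2+k^2+l^2)
d = 0.6045 / sqrt(6) = 0.246786 nm
lambda = 2*d*sin(theta)  =>  sin(theta) = lambda / (2*d)
sin(theta) = 0.1514 / (2 * 0.246786) = 0.306743
theta = 17.86 deg


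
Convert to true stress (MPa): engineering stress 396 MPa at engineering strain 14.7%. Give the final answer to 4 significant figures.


sigma_true = sigma_eng * (1 + epsilon_eng)
sigma_true = 396 * (1 + 0.147)
sigma_true = 454.2 MPa


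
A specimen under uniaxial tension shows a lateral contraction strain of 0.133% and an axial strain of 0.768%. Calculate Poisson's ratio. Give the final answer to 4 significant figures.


nu = -epsilon_lat / epsilon_axial
Lateral strain is contraction (negative), so using magnitudes:
nu = 0.133 / 0.768
nu = 0.1732


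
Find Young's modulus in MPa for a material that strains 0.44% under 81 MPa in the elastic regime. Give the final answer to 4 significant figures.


E = sigma / epsilon
epsilon = 0.44% = 4.4e-03
E = 81 / 4.4e-03
E = 18410 MPa


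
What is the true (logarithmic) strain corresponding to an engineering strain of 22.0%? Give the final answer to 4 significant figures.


epsilon_true = ln(1 + epsilon_eng)
epsilon_true = ln(1 + 0.22)
epsilon_true = 0.1989


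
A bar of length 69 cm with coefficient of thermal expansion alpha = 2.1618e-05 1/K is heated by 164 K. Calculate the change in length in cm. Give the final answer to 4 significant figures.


dL = L0 * alpha * dT
dL = 69 * 2.1618e-05 * 164
dL = 0.2446 cm


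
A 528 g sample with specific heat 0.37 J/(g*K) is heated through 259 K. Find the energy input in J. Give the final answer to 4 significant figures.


Q = m * cp * dT
Q = 528 * 0.37 * 259
Q = 50600 J


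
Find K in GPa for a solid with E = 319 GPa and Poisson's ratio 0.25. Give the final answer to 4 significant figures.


K = E / (3*(1-2*nu))
K = 319 / (3*(1-2*0.25))
K = 212.7 GPa


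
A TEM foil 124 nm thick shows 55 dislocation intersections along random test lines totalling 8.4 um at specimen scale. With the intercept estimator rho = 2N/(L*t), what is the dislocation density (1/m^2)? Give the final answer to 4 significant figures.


rho = 2N / (L * t)
L = 8.4 um = 8.4e-06 m, t = 124 nm = 1.24e-07 m
rho = 2 * 55 / (8.4e-06 * 1.24e-07)
rho = 1.056e+14 1/m^2


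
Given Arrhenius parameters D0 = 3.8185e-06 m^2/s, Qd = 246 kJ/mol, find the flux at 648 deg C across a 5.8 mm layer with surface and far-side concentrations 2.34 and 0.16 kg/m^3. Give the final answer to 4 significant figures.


Step 1: D = D0 * exp(-Qd/(R*T))
T = 648 + 273.15 = 921.15 K
D = 3.8185e-06 * exp(-246e3 / (8.314 * 921.15)) = 4.2829e-20 m^2/s
Step 2: J = D * (C1 - C2) / dx
J = 4.2829e-20 * (2.34 - 0.16) / 5.8e-03
J = 1.61e-17 kg/(m^2*s)


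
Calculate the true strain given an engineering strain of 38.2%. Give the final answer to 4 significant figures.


epsilon_true = ln(1 + epsilon_eng)
epsilon_true = ln(1 + 0.382)
epsilon_true = 0.3235


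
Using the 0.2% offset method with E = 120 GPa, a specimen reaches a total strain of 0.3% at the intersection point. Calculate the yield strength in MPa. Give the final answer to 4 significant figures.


Offset strain = 0.002
Elastic strain at yield = total_strain - offset = 3e-03 - 0.002 = 1e-03
sigma_y = E * elastic_strain = 120000 * 1e-03
sigma_y = 120 MPa


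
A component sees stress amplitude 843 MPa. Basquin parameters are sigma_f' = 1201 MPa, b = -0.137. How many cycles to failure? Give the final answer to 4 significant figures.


sigma_a = sigma_f' * (2*Nf)^b
2*Nf = (sigma_a / sigma_f')^(1/b)
2*Nf = (843 / 1201)^(1/-0.137)
2*Nf = 13.2437
Nf = 6.622 cycles


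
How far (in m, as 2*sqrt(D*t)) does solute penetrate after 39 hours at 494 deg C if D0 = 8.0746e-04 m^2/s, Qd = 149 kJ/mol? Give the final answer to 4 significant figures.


Step 1: D = D0 * exp(-Qd/(R*T))
T = 767.15 K
D = 8.0746e-04 * exp(-149e3 / (8.314 * 767.15)) = 5.7738e-14 m^2/s
Step 2: L = 2*sqrt(D*t)
t = 39 h = 140400 s
L = 2*sqrt(5.7738e-14 * 140400) = 1.801e-04 m


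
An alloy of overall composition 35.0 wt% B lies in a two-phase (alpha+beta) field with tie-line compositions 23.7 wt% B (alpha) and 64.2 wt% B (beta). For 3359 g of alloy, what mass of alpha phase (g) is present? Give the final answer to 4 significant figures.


f_alpha = (C_beta - C0) / (C_beta - C_alpha)
f_alpha = (64.2 - 35.0) / (64.2 - 23.7) = 0.720988
m_alpha = f_alpha * m_total = 0.720988 * 3359 = 2422 g


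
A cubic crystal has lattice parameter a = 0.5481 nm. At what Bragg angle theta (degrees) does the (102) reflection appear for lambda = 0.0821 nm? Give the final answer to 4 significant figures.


d = a / sqrt(h^2+k^2+l^2)
d = 0.5481 / sqrt(5) = 0.245118 nm
lambda = 2*d*sin(theta)  =>  sin(theta) = lambda / (2*d)
sin(theta) = 0.0821 / (2 * 0.245118) = 0.167471
theta = 9.641 deg


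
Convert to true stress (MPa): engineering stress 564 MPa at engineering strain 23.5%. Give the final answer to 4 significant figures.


sigma_true = sigma_eng * (1 + epsilon_eng)
sigma_true = 564 * (1 + 0.235)
sigma_true = 696.5 MPa


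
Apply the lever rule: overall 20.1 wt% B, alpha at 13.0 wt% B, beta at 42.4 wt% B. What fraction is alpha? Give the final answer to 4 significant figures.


f_alpha = (C_beta - C0) / (C_beta - C_alpha)
f_alpha = (42.4 - 20.1) / (42.4 - 13.0)
f_alpha = 0.7585


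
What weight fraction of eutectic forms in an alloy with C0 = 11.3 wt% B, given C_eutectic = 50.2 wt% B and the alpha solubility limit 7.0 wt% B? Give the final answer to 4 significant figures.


f_primary = (C_e - C0) / (C_e - C_alpha_max)
f_primary = (50.2 - 11.3) / (50.2 - 7.0)
f_primary = 0.900463
f_eutectic = 1 - 0.900463 = 0.09954


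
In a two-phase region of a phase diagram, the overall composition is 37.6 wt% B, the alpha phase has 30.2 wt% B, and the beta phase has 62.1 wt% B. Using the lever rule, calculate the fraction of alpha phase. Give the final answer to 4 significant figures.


f_alpha = (C_beta - C0) / (C_beta - C_alpha)
f_alpha = (62.1 - 37.6) / (62.1 - 30.2)
f_alpha = 0.768


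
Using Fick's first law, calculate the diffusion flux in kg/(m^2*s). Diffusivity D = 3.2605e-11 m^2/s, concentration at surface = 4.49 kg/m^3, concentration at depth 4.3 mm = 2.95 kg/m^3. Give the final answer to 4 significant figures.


J = -D * (dC/dx) = D * (C1 - C2) / dx
J = 3.2605e-11 * (4.49 - 2.95) / 4.3e-03
J = 1.168e-08 kg/(m^2*s)


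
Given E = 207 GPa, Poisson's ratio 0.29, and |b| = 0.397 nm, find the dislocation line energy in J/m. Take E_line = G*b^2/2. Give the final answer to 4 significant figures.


Step 1: G = E / (2*(1+nu))
G = 207 / (2*(1+0.29)) = 80.2326 GPa = 8.02326e+10 Pa
Step 2: E_line = G*b^2/2
b = 0.397 nm = 3.97e-10 m
E_line = 0.5 * 8.02326e+10 * (3.97e-10)^2 = 6.323e-09 J/m


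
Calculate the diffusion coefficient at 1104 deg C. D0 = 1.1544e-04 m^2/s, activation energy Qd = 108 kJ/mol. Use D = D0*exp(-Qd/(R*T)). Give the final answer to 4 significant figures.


D = D0 * exp(-Qd / (R*T))
T = 1377.15 K
D = 1.1544e-04 * exp(-108e3 / (8.314 * 1377.15))
D = 9.243e-09 m^2/s


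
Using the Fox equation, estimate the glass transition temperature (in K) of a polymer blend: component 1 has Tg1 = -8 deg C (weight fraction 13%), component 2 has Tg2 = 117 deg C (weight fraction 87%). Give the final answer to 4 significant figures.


1/Tg = w1/Tg1 + w2/Tg2 (in Kelvin)
Tg1 = 265.15 K, Tg2 = 390.15 K
1/Tg = 0.13/265.15 + 0.87/390.15
Tg = 367.6 K


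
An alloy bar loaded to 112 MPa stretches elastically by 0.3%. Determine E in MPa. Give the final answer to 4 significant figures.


E = sigma / epsilon
epsilon = 0.3% = 3e-03
E = 112 / 3e-03
E = 37330 MPa


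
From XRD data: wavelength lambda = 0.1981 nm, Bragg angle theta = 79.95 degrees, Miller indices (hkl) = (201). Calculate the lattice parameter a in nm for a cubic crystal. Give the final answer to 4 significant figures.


d = lambda / (2*sin(theta))
d = 0.1981 / (2*sin(79.95 deg))
d = 0.100594 nm
a = d * sqrt(h^2+k^2+l^2) = 0.100594 * sqrt(5)
a = 0.2249 nm


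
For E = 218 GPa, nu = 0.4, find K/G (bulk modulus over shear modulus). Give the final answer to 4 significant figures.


G = E / (2*(1+nu))
G = 218 / (2*(1+0.4)) = 77.8571 GPa
K = E / (3*(1-2*nu))
K = 218 / (3*(1-2*0.4)) = 363.333 GPa
K/G = 363.333 / 77.8571 = 4.667


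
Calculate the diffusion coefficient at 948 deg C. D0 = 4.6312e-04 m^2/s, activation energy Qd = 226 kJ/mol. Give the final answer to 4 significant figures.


D = D0 * exp(-Qd / (R*T))
T = 1221.15 K
D = 4.6312e-04 * exp(-226e3 / (8.314 * 1221.15))
D = 9.959e-14 m^2/s


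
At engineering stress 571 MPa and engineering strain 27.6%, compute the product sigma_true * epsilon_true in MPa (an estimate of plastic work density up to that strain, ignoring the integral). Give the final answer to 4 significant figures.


sigma_true = sigma_eng * (1 + epsilon_eng)
sigma_true = 571 * (1 + 0.276) = 728.596 MPa
epsilon_true = ln(1 + epsilon_eng)
epsilon_true = ln(1 + 0.276) = 0.24373
sigma_true * epsilon_true = 728.596 * 0.24373 = 177.6 MPa


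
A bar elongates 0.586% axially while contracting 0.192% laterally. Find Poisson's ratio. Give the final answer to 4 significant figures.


nu = -epsilon_lat / epsilon_axial
Lateral strain is contraction (negative), so using magnitudes:
nu = 0.192 / 0.586
nu = 0.3276


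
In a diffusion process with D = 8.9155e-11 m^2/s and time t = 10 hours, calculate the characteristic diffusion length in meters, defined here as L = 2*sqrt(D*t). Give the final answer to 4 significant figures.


t = 10 hr = 36000 s
Diffusion length = 2*sqrt(D*t)
= 2*sqrt(8.9155e-11 * 36000)
= 3.583e-03 m


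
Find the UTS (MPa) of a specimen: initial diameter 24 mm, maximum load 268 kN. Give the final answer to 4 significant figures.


A0 = pi*(d/2)^2 = pi*(24/2)^2 = 452.389 mm^2
UTS = F_max / A0 = 268*1000 / 452.389
UTS = 592.4 MPa


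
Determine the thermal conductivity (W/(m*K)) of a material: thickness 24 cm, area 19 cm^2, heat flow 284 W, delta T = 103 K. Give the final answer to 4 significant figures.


k = Q*L / (A*dT)
L = 0.24 m, A = 1.9e-03 m^2
k = 284 * 0.24 / (1.9e-03 * 103)
k = 348.3 W/(m*K)


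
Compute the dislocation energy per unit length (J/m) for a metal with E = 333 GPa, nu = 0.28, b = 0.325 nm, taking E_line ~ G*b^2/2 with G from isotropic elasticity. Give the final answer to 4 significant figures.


Step 1: G = E / (2*(1+nu))
G = 333 / (2*(1+0.28)) = 130.078 GPa = 1.30078e+11 Pa
Step 2: E_line = G*b^2/2
b = 0.325 nm = 3.25e-10 m
E_line = 0.5 * 1.30078e+11 * (3.25e-10)^2 = 6.87e-09 J/m


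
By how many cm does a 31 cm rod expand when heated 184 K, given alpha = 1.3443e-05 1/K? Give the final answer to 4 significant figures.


dL = L0 * alpha * dT
dL = 31 * 1.3443e-05 * 184
dL = 0.07668 cm


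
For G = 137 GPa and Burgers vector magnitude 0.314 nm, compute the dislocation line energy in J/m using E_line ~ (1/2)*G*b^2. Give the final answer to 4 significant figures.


E = G*b^2/2
b = 0.314 nm = 3.14e-10 m
G = 137 GPa = 1.37e+11 Pa
E = 0.5 * 1.37e+11 * (3.14e-10)^2
E = 6.754e-09 J/m


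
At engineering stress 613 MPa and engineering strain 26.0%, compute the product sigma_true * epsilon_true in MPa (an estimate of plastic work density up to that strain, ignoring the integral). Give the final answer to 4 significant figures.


sigma_true = sigma_eng * (1 + epsilon_eng)
sigma_true = 613 * (1 + 0.26) = 772.38 MPa
epsilon_true = ln(1 + epsilon_eng)
epsilon_true = ln(1 + 0.26) = 0.231112
sigma_true * epsilon_true = 772.38 * 0.231112 = 178.5 MPa


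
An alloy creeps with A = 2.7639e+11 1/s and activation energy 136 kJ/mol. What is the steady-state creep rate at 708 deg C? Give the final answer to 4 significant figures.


rate = A * exp(-Q / (R*T))
T = 708 + 273.15 = 981.15 K
rate = 2.7639e+11 * exp(-136e3 / (8.314 * 981.15))
rate = 15880 1/s


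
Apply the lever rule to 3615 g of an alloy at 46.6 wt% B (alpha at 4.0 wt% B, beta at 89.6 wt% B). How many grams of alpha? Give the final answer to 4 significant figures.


f_alpha = (C_beta - C0) / (C_beta - C_alpha)
f_alpha = (89.6 - 46.6) / (89.6 - 4.0) = 0.502336
m_alpha = f_alpha * m_total = 0.502336 * 3615 = 1816 g


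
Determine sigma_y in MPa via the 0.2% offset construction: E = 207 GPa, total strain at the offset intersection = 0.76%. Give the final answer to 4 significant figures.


Offset strain = 0.002
Elastic strain at yield = total_strain - offset = 7.6e-03 - 0.002 = 5.6e-03
sigma_y = E * elastic_strain = 207000 * 5.6e-03
sigma_y = 1159 MPa


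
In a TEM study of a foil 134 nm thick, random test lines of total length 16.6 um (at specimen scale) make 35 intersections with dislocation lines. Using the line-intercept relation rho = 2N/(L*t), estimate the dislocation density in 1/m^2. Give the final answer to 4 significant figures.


rho = 2N / (L * t)
L = 16.6 um = 1.66e-05 m, t = 134 nm = 1.34e-07 m
rho = 2 * 35 / (1.66e-05 * 1.34e-07)
rho = 3.147e+13 1/m^2


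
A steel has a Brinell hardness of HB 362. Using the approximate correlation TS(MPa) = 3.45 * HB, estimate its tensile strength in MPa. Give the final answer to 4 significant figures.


TS (MPa) = 3.45 * HB
TS = 3.45 * 362
TS = 1249 MPa


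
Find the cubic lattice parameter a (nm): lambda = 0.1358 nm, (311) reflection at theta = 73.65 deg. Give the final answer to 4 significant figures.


d = lambda / (2*sin(theta))
d = 0.1358 / (2*sin(73.65 deg))
d = 0.0707616 nm
a = d * sqrt(h^2+k^2+l^2) = 0.0707616 * sqrt(11)
a = 0.2347 nm


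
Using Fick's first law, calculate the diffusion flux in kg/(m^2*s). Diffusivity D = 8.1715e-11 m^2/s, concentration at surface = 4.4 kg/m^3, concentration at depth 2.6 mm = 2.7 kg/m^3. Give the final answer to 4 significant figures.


J = -D * (dC/dx) = D * (C1 - C2) / dx
J = 8.1715e-11 * (4.4 - 2.7) / 2.6e-03
J = 5.343e-08 kg/(m^2*s)


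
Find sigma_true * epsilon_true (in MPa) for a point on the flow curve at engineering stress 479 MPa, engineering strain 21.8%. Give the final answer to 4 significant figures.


sigma_true = sigma_eng * (1 + epsilon_eng)
sigma_true = 479 * (1 + 0.218) = 583.422 MPa
epsilon_true = ln(1 + epsilon_eng)
epsilon_true = ln(1 + 0.218) = 0.19721
sigma_true * epsilon_true = 583.422 * 0.19721 = 115.1 MPa


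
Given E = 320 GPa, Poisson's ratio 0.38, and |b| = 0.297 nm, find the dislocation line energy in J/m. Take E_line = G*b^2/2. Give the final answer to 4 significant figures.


Step 1: G = E / (2*(1+nu))
G = 320 / (2*(1+0.38)) = 115.942 GPa = 1.15942e+11 Pa
Step 2: E_line = G*b^2/2
b = 0.297 nm = 2.97e-10 m
E_line = 0.5 * 1.15942e+11 * (2.97e-10)^2 = 5.114e-09 J/m


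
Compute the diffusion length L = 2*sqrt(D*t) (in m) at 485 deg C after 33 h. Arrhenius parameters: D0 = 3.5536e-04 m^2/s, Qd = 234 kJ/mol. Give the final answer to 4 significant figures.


Step 1: D = D0 * exp(-Qd/(R*T))
T = 758.15 K
D = 3.5536e-04 * exp(-234e3 / (8.314 * 758.15)) = 2.67961e-20 m^2/s
Step 2: L = 2*sqrt(D*t)
t = 33 h = 118800 s
L = 2*sqrt(2.67961e-20 * 118800) = 1.128e-07 m


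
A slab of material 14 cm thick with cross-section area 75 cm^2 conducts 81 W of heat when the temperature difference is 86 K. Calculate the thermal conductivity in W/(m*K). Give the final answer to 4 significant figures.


k = Q*L / (A*dT)
L = 0.14 m, A = 7.5e-03 m^2
k = 81 * 0.14 / (7.5e-03 * 86)
k = 17.58 W/(m*K)


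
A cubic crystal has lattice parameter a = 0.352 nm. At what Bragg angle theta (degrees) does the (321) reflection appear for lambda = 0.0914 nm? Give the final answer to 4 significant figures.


d = a / sqrt(h^2+k^2+l^2)
d = 0.352 / sqrt(14) = 0.094076 nm
lambda = 2*d*sin(theta)  =>  sin(theta) = lambda / (2*d)
sin(theta) = 0.0914 / (2 * 0.094076) = 0.485778
theta = 29.06 deg


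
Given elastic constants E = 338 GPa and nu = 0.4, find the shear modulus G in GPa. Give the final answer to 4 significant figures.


G = E / (2*(1+nu))
G = 338 / (2*(1+0.4))
G = 120.7 GPa


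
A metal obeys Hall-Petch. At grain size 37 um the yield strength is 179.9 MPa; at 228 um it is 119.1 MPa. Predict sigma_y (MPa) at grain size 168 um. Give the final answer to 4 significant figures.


sigma_y = sigma0 + k / sqrt(d)
1/sqrt(d1) = 1/sqrt(3.7e-05) = 164.399;  1/sqrt(d2) = 66.2266
k = (sigma1 - sigma2) / (1/sqrt(d1) - 1/sqrt(d2)) = (179.9 - 119.1) / (164.399 - 66.2266) = 0.619319 MPa*m^0.5
sigma0 = sigma1 - k/sqrt(d1) = 179.9 - 0.619319*164.399 = 78.0846 MPa
sigma_y(d3) = 78.0846 + 0.619319 / sqrt(1.68e-04) = 125.9 MPa


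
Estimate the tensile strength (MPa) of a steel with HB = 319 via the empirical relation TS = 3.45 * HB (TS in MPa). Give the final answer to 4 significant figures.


TS (MPa) = 3.45 * HB
TS = 3.45 * 319
TS = 1101 MPa


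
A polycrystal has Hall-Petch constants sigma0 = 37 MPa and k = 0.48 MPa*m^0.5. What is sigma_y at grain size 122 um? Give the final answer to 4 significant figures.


sigma_y = sigma0 + k / sqrt(d)
d = 122 um = 1.22e-04 m
sigma_y = 37 + 0.48 / sqrt(1.22e-04)
sigma_y = 80.46 MPa


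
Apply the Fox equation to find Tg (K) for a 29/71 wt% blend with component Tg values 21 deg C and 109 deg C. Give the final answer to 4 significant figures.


1/Tg = w1/Tg1 + w2/Tg2 (in Kelvin)
Tg1 = 294.15 K, Tg2 = 382.15 K
1/Tg = 0.29/294.15 + 0.71/382.15
Tg = 351.6 K
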